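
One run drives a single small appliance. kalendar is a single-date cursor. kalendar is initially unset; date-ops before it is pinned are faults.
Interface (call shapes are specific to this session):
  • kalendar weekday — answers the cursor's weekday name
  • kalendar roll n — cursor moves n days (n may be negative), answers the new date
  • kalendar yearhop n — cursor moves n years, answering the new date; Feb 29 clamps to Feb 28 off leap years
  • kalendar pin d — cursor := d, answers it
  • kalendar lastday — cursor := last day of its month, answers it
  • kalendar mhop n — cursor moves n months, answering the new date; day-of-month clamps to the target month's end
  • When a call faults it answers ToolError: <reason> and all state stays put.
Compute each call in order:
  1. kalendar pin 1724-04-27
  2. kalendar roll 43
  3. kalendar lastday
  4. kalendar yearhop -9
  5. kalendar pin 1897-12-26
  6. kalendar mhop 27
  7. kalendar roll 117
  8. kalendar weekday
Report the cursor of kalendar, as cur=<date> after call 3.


$ kalendar pin d: 1724-04-27
[out] 1724-04-27
$ kalendar roll n: 43
[out] 1724-06-09
$ kalendar lastday
[out] 1724-06-30
$ kalendar yearhop n: -9
[out] 1715-06-30
$ kalendar pin d: 1897-12-26
[out] 1897-12-26
$ kalendar mhop n: 27
[out] 1900-03-26
$ kalendar roll n: 117
[out] 1900-07-21
$ kalendar weekday
[out] Saturday

Answer: cur=1724-06-30


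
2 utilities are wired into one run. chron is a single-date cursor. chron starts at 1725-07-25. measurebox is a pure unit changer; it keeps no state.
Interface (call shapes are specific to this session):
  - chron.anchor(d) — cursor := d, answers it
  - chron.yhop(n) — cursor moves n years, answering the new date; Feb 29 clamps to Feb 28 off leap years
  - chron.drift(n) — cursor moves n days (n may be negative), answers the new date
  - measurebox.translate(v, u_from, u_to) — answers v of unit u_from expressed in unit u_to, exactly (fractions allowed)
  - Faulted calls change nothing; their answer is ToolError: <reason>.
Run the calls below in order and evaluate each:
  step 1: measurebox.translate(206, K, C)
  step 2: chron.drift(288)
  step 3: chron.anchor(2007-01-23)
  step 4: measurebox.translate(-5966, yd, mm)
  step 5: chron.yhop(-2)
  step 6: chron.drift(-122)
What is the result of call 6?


% 1. measurebox.translate(v→206, u_from→K, u_to→C) -> -1343/20
% 2. chron.drift(n→288) -> 1726-05-09
% 3. chron.anchor(d→2007-01-23) -> 2007-01-23
% 4. measurebox.translate(v→-5966, u_from→yd, u_to→mm) -> -27276552/5
% 5. chron.yhop(n→-2) -> 2005-01-23
% 6. chron.drift(n→-122) -> 2004-09-23

Answer: 2004-09-23


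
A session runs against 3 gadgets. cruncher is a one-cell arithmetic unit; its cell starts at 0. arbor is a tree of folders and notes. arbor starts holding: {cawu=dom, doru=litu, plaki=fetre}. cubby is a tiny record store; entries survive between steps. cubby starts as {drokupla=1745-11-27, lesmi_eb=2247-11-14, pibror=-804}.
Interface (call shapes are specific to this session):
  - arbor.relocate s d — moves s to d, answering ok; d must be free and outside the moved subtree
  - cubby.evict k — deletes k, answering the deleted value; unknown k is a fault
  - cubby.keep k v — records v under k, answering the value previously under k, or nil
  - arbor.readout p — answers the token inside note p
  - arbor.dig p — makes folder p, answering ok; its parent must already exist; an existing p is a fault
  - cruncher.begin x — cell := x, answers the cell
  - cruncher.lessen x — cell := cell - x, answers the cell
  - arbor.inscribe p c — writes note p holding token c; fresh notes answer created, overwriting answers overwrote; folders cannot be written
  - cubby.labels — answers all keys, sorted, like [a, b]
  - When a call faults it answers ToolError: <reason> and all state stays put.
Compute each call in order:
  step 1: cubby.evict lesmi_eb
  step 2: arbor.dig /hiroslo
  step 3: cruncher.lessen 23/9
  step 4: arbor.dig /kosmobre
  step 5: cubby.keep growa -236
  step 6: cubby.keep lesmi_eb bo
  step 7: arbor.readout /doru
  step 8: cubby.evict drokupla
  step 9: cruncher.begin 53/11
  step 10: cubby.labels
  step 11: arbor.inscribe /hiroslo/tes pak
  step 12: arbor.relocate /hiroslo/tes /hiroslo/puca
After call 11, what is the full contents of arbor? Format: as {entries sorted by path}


Answer: {cawu=dom, doru=litu, hiroslo/, hiroslo/tes=pak, kosmobre/, plaki=fetre}

Derivation:
# cubby.evict(k: lesmi_eb) -> 2247-11-14
# arbor.dig(p: /hiroslo) -> ok
# cruncher.lessen(x: 23/9) -> -23/9
# arbor.dig(p: /kosmobre) -> ok
# cubby.keep(k: growa, v: -236) -> nil
# cubby.keep(k: lesmi_eb, v: bo) -> nil
# arbor.readout(p: /doru) -> litu
# cubby.evict(k: drokupla) -> 1745-11-27
# cruncher.begin(x: 53/11) -> 53/11
# cubby.labels() -> [growa, lesmi_eb, pibror]
# arbor.inscribe(p: /hiroslo/tes, c: pak) -> created
# arbor.relocate(s: /hiroslo/tes, d: /hiroslo/puca) -> ok


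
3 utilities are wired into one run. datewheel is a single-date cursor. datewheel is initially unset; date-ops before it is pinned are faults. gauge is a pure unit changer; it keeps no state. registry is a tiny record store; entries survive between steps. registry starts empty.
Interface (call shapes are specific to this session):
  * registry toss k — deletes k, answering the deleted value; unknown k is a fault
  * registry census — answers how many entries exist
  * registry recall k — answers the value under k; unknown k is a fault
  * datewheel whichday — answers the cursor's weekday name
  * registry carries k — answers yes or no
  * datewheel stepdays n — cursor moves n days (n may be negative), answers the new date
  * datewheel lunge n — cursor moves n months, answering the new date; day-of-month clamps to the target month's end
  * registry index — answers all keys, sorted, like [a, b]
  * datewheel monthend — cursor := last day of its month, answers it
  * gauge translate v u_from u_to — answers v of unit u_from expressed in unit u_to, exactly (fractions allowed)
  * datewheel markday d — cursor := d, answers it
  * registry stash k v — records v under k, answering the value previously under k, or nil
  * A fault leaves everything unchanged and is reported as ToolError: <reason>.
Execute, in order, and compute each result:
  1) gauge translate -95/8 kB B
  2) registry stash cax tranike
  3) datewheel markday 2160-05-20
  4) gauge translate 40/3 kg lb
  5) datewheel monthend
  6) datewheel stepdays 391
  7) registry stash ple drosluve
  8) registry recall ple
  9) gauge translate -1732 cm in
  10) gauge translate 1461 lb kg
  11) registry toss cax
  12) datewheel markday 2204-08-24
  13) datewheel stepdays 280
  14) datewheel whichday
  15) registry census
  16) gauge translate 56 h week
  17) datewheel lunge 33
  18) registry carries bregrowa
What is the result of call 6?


~$ gauge translate v=-95/8 u_from=kB u_to=B
:: -11875
~$ registry stash k=cax v=tranike
:: nil
~$ datewheel markday d=2160-05-20
:: 2160-05-20
~$ gauge translate v=40/3 u_from=kg u_to=lb
:: 4000000000/136077711
~$ datewheel monthend
:: 2160-05-31
~$ datewheel stepdays n=391
:: 2161-06-26
~$ registry stash k=ple v=drosluve
:: nil
~$ registry recall k=ple
:: drosluve
~$ gauge translate v=-1732 u_from=cm u_to=in
:: -86600/127
~$ gauge translate v=1461 u_from=lb u_to=kg
:: 66269845257/100000000
~$ registry toss k=cax
:: tranike
~$ datewheel markday d=2204-08-24
:: 2204-08-24
~$ datewheel stepdays n=280
:: 2205-05-31
~$ datewheel whichday
:: Friday
~$ registry census
:: 1
~$ gauge translate v=56 u_from=h u_to=week
:: 1/3
~$ datewheel lunge n=33
:: 2208-02-29
~$ registry carries k=bregrowa
:: no

Answer: 2161-06-26


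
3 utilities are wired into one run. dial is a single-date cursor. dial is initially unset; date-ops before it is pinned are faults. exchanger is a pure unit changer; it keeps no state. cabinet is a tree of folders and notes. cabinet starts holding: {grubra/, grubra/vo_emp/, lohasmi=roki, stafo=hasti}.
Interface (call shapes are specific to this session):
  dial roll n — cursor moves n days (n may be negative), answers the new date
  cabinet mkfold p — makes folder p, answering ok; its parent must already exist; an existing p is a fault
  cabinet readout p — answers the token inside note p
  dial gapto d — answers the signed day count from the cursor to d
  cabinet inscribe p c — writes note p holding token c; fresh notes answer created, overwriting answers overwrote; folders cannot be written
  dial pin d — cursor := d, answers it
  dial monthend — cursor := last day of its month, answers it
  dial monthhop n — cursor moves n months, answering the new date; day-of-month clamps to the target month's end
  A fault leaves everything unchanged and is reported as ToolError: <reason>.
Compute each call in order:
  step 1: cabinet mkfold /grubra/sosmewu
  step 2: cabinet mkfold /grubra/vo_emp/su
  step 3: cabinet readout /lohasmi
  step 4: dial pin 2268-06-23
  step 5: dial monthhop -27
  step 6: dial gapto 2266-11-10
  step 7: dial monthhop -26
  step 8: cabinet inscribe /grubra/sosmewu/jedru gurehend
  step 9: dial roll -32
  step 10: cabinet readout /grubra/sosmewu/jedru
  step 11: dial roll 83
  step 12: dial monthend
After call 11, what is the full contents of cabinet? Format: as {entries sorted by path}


>> cabinet mkfold(p='/grubra/sosmewu')
<< ok
>> cabinet mkfold(p='/grubra/vo_emp/su')
<< ok
>> cabinet readout(p='/lohasmi')
<< roki
>> dial pin(d='2268-06-23')
<< 2268-06-23
>> dial monthhop(n='-27')
<< 2266-03-23
>> dial gapto(d='2266-11-10')
<< 232
>> dial monthhop(n='-26')
<< 2264-01-23
>> cabinet inscribe(p='/grubra/sosmewu/jedru', c='gurehend')
<< created
>> dial roll(n='-32')
<< 2263-12-22
>> cabinet readout(p='/grubra/sosmewu/jedru')
<< gurehend
>> dial roll(n='83')
<< 2264-03-14
>> dial monthend()
<< 2264-03-31

Answer: {grubra/, grubra/sosmewu/, grubra/sosmewu/jedru=gurehend, grubra/vo_emp/, grubra/vo_emp/su/, lohasmi=roki, stafo=hasti}


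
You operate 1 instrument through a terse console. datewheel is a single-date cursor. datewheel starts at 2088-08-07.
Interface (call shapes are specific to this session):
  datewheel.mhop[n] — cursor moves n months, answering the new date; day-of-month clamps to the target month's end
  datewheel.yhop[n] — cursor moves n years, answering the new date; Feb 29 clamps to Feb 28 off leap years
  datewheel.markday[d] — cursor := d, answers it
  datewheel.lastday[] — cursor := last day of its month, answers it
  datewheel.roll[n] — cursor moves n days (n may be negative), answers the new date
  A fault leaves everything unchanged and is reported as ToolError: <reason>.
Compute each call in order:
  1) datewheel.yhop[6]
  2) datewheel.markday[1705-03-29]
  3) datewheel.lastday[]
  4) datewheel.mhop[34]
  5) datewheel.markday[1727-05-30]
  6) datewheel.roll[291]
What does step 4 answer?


Answer: 1708-01-31

Derivation:
I run datewheel.yhop(n: 6), → 2094-08-07.
Then datewheel.markday(d: 1705-03-29), yielding 1705-03-29.
Then datewheel.lastday, → 1705-03-31.
Using datewheel.mhop(n: 34), → 1708-01-31.
I call datewheel.markday(d: 1727-05-30), yielding 1727-05-30.
Now I run datewheel.roll(n: 291), and see 1728-03-16.


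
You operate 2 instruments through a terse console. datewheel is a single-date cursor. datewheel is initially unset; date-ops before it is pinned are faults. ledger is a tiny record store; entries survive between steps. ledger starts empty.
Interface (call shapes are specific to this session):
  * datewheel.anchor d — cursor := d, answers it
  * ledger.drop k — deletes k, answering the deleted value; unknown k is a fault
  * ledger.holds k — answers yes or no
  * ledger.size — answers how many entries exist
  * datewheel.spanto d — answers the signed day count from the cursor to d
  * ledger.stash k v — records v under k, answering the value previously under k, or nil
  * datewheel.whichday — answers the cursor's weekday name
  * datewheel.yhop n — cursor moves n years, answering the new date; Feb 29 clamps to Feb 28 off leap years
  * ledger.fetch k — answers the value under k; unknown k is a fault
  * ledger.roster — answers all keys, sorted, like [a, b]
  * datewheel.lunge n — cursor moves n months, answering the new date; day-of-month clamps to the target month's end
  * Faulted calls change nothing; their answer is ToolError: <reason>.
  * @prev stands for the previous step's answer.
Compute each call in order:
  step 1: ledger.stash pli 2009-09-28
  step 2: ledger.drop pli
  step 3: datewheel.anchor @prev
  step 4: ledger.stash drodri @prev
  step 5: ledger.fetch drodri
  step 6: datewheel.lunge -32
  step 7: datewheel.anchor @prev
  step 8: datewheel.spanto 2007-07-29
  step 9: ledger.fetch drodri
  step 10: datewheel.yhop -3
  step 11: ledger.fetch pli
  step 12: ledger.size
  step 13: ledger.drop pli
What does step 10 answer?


Act: ledger.stash[k→pli; v→2009-09-28]
Obs: nil
Act: ledger.drop[k→pli]
Obs: 2009-09-28
Act: datewheel.anchor[d→@prev]
Obs: 2009-09-28
Act: ledger.stash[k→drodri; v→@prev]
Obs: nil
Act: ledger.fetch[k→drodri]
Obs: 2009-09-28
Act: datewheel.lunge[n→-32]
Obs: 2007-01-28
Act: datewheel.anchor[d→@prev]
Obs: 2007-01-28
Act: datewheel.spanto[d→2007-07-29]
Obs: 182
Act: ledger.fetch[k→drodri]
Obs: 2009-09-28
Act: datewheel.yhop[n→-3]
Obs: 2004-01-28
Act: ledger.fetch[k→pli]
Obs: ToolError: no such key pli
Act: ledger.size[]
Obs: 1
Act: ledger.drop[k→pli]
Obs: ToolError: no such key pli

Answer: 2004-01-28


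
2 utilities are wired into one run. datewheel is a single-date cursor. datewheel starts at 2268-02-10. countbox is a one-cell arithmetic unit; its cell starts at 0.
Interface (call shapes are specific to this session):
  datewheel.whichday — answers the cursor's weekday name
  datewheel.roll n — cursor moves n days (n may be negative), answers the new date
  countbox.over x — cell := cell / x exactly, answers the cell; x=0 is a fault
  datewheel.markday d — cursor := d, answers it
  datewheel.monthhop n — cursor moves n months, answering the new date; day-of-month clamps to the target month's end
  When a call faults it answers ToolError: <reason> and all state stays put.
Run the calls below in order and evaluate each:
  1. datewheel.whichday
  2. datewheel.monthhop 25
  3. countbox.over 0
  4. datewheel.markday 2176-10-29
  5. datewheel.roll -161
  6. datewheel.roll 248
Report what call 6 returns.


> whichday
  Monday
> monthhop n='25'
  2270-03-10
> over x='0'
  ToolError: division by zero
> markday d='2176-10-29'
  2176-10-29
> roll n='-161'
  2176-05-21
> roll n='248'
  2177-01-24

Answer: 2177-01-24


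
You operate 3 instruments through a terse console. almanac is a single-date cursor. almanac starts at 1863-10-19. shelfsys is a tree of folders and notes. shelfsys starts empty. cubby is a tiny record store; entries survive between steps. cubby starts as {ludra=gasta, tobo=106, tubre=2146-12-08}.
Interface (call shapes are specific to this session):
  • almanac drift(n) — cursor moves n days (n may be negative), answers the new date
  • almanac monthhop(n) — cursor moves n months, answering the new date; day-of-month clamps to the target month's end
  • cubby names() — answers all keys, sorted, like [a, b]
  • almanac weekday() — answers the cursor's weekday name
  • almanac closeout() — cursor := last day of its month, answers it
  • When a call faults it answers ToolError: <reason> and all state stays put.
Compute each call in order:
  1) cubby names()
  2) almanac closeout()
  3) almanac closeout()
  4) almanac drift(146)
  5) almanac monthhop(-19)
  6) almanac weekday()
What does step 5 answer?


$ cubby names
[out] [ludra, tobo, tubre]
$ almanac closeout
[out] 1863-10-31
$ almanac closeout
[out] 1863-10-31
$ almanac drift n='146'
[out] 1864-03-25
$ almanac monthhop n='-19'
[out] 1862-08-25
$ almanac weekday
[out] Monday

Answer: 1862-08-25


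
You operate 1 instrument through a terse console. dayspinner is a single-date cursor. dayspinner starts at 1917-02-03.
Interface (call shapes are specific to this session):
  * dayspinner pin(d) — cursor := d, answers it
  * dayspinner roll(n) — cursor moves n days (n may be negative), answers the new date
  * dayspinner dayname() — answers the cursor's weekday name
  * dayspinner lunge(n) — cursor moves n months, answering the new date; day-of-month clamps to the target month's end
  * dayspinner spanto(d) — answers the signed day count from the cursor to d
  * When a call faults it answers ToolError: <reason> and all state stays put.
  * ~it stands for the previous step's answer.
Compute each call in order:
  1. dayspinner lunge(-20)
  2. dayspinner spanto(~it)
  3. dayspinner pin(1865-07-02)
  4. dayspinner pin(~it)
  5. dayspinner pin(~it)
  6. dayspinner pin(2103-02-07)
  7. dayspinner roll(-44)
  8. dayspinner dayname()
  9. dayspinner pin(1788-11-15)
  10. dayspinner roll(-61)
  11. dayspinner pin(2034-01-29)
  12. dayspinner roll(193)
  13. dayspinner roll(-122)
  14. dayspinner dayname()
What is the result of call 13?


Answer: 2034-04-10

Derivation:
Next I call dayspinner lunge passing n=-20, → 1915-06-03.
Now I run dayspinner spanto passing d=~it, and observe 0.
I try dayspinner pin passing d=1865-07-02, and observe 1865-07-02.
Using dayspinner pin passing d=~it, and see 1865-07-02.
I use dayspinner pin passing d=~it: 1865-07-02.
Now I run dayspinner pin passing d=2103-02-07, and see 2103-02-07.
Using dayspinner roll passing n=-44, which returns 2102-12-25.
I run dayspinner dayname(), and see Monday.
I call dayspinner pin passing d=1788-11-15, and observe 1788-11-15.
Using dayspinner roll passing n=-61, — result: 1788-09-15.
Calling dayspinner pin passing d=2034-01-29, which returns 2034-01-29.
Then dayspinner roll passing n=193, and observe 2034-08-10.
I invoke dayspinner roll passing n=-122, and see 2034-04-10.
I run dayspinner dayname(): Monday.


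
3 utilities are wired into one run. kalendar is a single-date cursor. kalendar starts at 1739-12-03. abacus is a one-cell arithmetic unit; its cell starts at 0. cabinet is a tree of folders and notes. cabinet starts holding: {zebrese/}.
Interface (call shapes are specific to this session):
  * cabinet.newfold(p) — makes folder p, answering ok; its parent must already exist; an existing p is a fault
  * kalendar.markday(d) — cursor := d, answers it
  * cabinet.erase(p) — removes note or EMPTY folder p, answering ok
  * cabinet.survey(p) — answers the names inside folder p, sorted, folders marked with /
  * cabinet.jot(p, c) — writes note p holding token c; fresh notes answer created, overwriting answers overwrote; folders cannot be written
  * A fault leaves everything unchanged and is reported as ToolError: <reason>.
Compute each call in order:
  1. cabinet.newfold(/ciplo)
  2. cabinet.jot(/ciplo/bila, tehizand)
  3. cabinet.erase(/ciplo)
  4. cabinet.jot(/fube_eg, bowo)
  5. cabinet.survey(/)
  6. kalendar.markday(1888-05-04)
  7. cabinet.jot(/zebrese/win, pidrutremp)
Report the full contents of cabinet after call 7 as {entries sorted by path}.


Answer: {ciplo/, ciplo/bila=tehizand, fube_eg=bowo, zebrese/, zebrese/win=pidrutremp}

Derivation:
~$ cabinet.newfold p: /ciplo
= ok
~$ cabinet.jot p: /ciplo/bila c: tehizand
= created
~$ cabinet.erase p: /ciplo
= ToolError: not empty
~$ cabinet.jot p: /fube_eg c: bowo
= created
~$ cabinet.survey p: /
= [ciplo/, fube_eg, zebrese/]
~$ kalendar.markday d: 1888-05-04
= 1888-05-04
~$ cabinet.jot p: /zebrese/win c: pidrutremp
= created


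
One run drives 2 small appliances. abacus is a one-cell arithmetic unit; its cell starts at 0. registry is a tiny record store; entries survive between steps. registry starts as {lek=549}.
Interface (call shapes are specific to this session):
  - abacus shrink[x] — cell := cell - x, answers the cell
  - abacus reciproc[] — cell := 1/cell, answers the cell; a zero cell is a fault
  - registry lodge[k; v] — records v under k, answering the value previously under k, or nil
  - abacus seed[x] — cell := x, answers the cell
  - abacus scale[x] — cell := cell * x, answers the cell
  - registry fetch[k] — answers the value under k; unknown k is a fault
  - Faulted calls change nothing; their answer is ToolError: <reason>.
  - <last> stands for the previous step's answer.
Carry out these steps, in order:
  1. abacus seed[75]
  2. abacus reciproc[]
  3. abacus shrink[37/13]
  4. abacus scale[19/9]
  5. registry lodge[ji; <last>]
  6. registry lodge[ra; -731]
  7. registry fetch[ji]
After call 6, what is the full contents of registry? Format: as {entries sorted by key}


Answer: {ji=-52478/8775, lek=549, ra=-731}

Derivation:
>> abacus seed(x→75)
<< 75
>> abacus reciproc()
<< 1/75
>> abacus shrink(x→37/13)
<< -2762/975
>> abacus scale(x→19/9)
<< -52478/8775
>> registry lodge(k→ji, v→<last>)
<< nil
>> registry lodge(k→ra, v→-731)
<< nil
>> registry fetch(k→ji)
<< -52478/8775


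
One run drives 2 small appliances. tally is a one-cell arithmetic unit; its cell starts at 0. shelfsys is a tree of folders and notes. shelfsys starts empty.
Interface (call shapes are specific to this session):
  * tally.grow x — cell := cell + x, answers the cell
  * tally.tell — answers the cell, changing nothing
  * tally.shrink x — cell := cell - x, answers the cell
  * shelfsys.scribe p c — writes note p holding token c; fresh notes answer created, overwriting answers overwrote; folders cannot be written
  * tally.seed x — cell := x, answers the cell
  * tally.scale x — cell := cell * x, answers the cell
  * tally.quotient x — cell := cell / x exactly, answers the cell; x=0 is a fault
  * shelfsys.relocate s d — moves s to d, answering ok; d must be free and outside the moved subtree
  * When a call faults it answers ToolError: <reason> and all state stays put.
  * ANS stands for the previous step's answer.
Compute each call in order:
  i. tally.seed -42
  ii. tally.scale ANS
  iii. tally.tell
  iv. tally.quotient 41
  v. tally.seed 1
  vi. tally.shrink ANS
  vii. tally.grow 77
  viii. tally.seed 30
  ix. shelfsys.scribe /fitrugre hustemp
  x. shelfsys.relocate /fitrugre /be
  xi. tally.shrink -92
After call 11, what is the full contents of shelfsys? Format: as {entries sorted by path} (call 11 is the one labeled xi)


I invoke tally.seed passing -42, and see -42.
Next I call tally.scale passing ANS, yielding 1764.
I use tally.tell(), — result: 1764.
I try tally.quotient passing 41, giving 1764/41.
I invoke tally.seed passing 1, and observe 1.
I use tally.shrink passing ANS, and see 0.
Now I run tally.grow passing 77, giving 77.
I use tally.seed passing 30, and get 30.
Using shelfsys.scribe passing /fitrugre, hustemp, → created.
Calling shelfsys.relocate passing /fitrugre, /be: ok.
I invoke tally.shrink passing -92, which returns 122.

Answer: {be=hustemp}


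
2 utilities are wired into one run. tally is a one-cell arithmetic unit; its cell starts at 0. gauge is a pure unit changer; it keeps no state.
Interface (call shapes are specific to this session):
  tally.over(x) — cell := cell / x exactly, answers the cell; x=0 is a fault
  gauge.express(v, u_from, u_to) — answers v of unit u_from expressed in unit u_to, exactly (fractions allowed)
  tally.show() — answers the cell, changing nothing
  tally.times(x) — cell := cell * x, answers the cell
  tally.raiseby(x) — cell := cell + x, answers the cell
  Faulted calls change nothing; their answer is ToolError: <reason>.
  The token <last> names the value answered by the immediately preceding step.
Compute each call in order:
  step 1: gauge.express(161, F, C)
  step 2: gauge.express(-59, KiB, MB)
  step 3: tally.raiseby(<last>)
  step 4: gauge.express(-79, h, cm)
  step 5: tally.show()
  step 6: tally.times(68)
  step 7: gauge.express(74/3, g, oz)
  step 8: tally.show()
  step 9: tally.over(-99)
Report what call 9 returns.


! gauge.express(v='161', u_from='F', u_to='C') : 215/3
! gauge.express(v='-59', u_from='KiB', u_to='MB') : -944/15625
! tally.raiseby(x='<last>') : -944/15625
! gauge.express(v='-79', u_from='h', u_to='cm') : ToolError: incompatible units
! tally.show() : -944/15625
! tally.times(x='68') : -64192/15625
! gauge.express(v='74/3', u_from='g', u_to='oz') : 118400000/136077711
! tally.show() : -64192/15625
! tally.over(x='-99') : 64192/1546875

Answer: 64192/1546875


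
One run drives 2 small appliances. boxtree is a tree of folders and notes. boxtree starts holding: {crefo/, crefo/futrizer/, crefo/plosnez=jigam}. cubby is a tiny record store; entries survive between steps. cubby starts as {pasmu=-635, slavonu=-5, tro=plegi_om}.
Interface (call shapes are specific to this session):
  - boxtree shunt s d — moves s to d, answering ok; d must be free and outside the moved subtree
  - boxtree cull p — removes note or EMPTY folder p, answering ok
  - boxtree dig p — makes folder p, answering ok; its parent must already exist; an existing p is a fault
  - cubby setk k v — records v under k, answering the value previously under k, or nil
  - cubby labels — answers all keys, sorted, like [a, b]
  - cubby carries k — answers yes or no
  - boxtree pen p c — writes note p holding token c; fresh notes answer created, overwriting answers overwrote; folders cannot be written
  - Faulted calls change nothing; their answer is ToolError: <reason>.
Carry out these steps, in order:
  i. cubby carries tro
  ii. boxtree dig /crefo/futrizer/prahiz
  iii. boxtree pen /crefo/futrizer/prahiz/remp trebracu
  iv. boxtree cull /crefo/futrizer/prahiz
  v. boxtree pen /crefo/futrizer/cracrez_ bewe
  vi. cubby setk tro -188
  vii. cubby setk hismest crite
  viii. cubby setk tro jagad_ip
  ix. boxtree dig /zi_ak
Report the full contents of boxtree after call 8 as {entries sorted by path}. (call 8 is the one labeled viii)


Answer: {crefo/, crefo/futrizer/, crefo/futrizer/cracrez_=bewe, crefo/futrizer/prahiz/, crefo/futrizer/prahiz/remp=trebracu, crefo/plosnez=jigam}

Derivation:
-> cubby carries(k='tro')
<- yes
-> boxtree dig(p='/crefo/futrizer/prahiz')
<- ok
-> boxtree pen(p='/crefo/futrizer/prahiz/remp', c='trebracu')
<- created
-> boxtree cull(p='/crefo/futrizer/prahiz')
<- ToolError: not empty
-> boxtree pen(p='/crefo/futrizer/cracrez_', c='bewe')
<- created
-> cubby setk(k='tro', v='-188')
<- plegi_om
-> cubby setk(k='hismest', v='crite')
<- nil
-> cubby setk(k='tro', v='jagad_ip')
<- -188
-> boxtree dig(p='/zi_ak')
<- ok


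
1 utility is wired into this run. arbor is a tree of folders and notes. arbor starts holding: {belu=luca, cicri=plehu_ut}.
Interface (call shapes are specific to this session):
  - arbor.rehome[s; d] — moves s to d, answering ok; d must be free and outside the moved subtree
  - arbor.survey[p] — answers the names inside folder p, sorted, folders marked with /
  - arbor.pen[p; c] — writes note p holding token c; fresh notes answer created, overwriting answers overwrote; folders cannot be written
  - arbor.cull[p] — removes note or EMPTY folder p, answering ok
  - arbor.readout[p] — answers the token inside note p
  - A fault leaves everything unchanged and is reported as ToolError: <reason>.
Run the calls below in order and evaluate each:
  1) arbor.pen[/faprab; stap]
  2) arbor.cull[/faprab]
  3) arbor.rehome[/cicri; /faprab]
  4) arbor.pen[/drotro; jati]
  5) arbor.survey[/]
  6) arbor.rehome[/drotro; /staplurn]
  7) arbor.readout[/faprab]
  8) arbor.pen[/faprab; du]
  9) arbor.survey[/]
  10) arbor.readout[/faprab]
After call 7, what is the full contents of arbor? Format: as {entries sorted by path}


Answer: {belu=luca, faprab=plehu_ut, staplurn=jati}

Derivation:
==> pen(/faprab, stap)
<== created
==> cull(/faprab)
<== ok
==> rehome(/cicri, /faprab)
<== ok
==> pen(/drotro, jati)
<== created
==> survey(/)
<== [belu, drotro, faprab]
==> rehome(/drotro, /staplurn)
<== ok
==> readout(/faprab)
<== plehu_ut
==> pen(/faprab, du)
<== overwrote
==> survey(/)
<== [belu, faprab, staplurn]
==> readout(/faprab)
<== du


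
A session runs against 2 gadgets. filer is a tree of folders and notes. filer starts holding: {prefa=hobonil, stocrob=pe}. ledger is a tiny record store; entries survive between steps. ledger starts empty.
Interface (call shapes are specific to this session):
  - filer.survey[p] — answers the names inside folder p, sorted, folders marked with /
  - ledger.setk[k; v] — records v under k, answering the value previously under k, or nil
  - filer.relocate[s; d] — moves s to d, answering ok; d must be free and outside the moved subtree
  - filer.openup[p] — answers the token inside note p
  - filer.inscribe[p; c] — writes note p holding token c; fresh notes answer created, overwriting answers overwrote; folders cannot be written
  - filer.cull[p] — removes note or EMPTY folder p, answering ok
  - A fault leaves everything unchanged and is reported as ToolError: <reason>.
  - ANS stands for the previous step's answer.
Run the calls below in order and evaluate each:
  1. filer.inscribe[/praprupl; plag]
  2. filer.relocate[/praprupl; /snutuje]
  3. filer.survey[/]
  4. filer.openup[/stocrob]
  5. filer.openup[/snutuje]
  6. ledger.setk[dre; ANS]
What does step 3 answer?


Act: filer.inscribe[p=/praprupl; c=plag]
Obs: created
Act: filer.relocate[s=/praprupl; d=/snutuje]
Obs: ok
Act: filer.survey[p=/]
Obs: [prefa, snutuje, stocrob]
Act: filer.openup[p=/stocrob]
Obs: pe
Act: filer.openup[p=/snutuje]
Obs: plag
Act: ledger.setk[k=dre; v=ANS]
Obs: nil

Answer: [prefa, snutuje, stocrob]


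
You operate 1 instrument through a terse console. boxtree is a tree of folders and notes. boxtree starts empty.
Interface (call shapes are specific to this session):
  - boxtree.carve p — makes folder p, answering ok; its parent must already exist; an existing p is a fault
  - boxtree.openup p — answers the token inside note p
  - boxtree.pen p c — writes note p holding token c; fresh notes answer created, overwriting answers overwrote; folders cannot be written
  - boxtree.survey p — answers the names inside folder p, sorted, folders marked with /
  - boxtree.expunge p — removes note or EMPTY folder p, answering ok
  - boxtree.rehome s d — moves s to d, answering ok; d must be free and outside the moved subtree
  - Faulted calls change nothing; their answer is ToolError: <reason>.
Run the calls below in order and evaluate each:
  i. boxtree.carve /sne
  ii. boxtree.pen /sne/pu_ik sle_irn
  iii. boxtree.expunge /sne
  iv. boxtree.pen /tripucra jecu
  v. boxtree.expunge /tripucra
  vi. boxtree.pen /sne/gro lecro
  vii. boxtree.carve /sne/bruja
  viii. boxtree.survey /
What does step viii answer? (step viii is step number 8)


Answer: [sne/]

Derivation:
[in] boxtree.carve p='/sne'
[out] ok
[in] boxtree.pen p='/sne/pu_ik' c='sle_irn'
[out] created
[in] boxtree.expunge p='/sne'
[out] ToolError: not empty
[in] boxtree.pen p='/tripucra' c='jecu'
[out] created
[in] boxtree.expunge p='/tripucra'
[out] ok
[in] boxtree.pen p='/sne/gro' c='lecro'
[out] created
[in] boxtree.carve p='/sne/bruja'
[out] ok
[in] boxtree.survey p='/'
[out] [sne/]


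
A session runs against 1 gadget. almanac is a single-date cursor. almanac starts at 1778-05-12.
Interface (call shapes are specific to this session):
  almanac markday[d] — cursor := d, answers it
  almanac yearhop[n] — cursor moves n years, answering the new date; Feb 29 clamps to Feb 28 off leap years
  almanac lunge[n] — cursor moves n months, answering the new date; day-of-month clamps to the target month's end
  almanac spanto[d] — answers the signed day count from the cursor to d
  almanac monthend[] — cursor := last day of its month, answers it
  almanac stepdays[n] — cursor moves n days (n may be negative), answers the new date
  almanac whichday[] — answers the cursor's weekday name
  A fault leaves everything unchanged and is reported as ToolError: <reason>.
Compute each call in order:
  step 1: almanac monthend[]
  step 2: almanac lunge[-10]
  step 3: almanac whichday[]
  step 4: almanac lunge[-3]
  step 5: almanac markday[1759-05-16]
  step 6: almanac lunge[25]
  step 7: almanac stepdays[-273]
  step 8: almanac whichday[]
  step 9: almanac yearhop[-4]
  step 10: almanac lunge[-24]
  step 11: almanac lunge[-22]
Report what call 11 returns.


-> almanac monthend()
<- 1778-05-31
-> almanac lunge(n='-10')
<- 1777-07-31
-> almanac whichday()
<- Thursday
-> almanac lunge(n='-3')
<- 1777-04-30
-> almanac markday(d='1759-05-16')
<- 1759-05-16
-> almanac lunge(n='25')
<- 1761-06-16
-> almanac stepdays(n='-273')
<- 1760-09-16
-> almanac whichday()
<- Tuesday
-> almanac yearhop(n='-4')
<- 1756-09-16
-> almanac lunge(n='-24')
<- 1754-09-16
-> almanac lunge(n='-22')
<- 1752-11-16

Answer: 1752-11-16


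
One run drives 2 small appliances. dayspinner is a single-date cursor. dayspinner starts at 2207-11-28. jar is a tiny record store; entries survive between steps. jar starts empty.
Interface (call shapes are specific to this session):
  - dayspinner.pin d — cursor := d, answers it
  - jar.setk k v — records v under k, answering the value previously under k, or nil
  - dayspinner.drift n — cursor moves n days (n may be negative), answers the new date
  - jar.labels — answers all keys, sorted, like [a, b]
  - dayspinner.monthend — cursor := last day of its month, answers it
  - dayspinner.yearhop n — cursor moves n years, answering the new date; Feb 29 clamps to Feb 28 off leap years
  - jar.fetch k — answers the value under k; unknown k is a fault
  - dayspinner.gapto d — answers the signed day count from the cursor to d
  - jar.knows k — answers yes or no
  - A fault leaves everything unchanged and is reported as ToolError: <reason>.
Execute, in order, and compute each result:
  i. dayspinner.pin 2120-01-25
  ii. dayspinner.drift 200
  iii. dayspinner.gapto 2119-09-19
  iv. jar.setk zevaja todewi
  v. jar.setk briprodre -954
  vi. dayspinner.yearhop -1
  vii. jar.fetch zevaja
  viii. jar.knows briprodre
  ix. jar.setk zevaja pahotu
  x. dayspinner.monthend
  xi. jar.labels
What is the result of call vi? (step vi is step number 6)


CALL dayspinner.pin[d: 2120-01-25]
RET  2120-01-25
CALL dayspinner.drift[n: 200]
RET  2120-08-12
CALL dayspinner.gapto[d: 2119-09-19]
RET  -328
CALL jar.setk[k: zevaja; v: todewi]
RET  nil
CALL jar.setk[k: briprodre; v: -954]
RET  nil
CALL dayspinner.yearhop[n: -1]
RET  2119-08-12
CALL jar.fetch[k: zevaja]
RET  todewi
CALL jar.knows[k: briprodre]
RET  yes
CALL jar.setk[k: zevaja; v: pahotu]
RET  todewi
CALL dayspinner.monthend[]
RET  2119-08-31
CALL jar.labels[]
RET  [briprodre, zevaja]

Answer: 2119-08-12


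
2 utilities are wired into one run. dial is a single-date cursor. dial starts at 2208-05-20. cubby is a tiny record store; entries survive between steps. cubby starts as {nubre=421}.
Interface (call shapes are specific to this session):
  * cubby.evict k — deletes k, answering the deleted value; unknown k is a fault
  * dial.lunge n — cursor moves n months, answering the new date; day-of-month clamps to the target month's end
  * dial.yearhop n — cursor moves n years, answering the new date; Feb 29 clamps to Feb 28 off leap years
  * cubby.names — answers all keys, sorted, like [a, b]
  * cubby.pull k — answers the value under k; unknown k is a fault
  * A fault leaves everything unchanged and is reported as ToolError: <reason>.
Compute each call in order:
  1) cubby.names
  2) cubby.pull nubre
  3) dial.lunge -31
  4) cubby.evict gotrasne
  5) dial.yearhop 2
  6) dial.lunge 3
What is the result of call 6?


~$ cubby.names
:: [nubre]
~$ cubby.pull k=nubre
:: 421
~$ dial.lunge n=-31
:: 2205-10-20
~$ cubby.evict k=gotrasne
:: ToolError: no such key gotrasne
~$ dial.yearhop n=2
:: 2207-10-20
~$ dial.lunge n=3
:: 2208-01-20

Answer: 2208-01-20


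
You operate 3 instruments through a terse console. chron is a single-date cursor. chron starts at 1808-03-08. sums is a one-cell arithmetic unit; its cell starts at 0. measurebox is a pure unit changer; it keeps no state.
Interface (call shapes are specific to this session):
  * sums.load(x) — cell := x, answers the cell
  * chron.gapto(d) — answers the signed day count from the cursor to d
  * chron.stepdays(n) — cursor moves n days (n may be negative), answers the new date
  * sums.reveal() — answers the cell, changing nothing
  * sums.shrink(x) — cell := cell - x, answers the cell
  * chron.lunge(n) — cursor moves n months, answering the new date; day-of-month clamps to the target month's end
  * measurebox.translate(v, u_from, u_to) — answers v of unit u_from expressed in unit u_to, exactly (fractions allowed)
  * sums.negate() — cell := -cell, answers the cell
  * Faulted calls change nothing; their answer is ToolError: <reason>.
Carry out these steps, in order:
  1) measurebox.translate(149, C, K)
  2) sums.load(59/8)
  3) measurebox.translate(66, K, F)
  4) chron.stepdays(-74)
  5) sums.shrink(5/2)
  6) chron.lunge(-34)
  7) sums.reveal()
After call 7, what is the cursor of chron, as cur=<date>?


·→ measurebox.translate(v='149', u_from='C', u_to='K')
·← 8443/20
·→ sums.load(x='59/8')
·← 59/8
·→ measurebox.translate(v='66', u_from='K', u_to='F')
·← -34087/100
·→ chron.stepdays(n='-74')
·← 1807-12-25
·→ sums.shrink(x='5/2')
·← 39/8
·→ chron.lunge(n='-34')
·← 1805-02-25
·→ sums.reveal()
·← 39/8

Answer: cur=1805-02-25


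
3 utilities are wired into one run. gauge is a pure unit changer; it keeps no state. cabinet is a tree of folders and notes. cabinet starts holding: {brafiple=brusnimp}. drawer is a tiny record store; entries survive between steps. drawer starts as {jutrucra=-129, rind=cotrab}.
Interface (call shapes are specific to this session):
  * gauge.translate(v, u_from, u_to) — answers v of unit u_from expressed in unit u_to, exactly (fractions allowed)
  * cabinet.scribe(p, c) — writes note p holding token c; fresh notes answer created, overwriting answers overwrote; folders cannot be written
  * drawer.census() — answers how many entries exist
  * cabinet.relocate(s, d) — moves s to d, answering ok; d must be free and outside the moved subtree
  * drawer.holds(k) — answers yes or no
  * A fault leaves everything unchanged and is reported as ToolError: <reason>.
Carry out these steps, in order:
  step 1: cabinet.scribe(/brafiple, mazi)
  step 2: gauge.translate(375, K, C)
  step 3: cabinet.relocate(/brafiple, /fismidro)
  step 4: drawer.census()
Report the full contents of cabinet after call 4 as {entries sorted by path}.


Do: cabinet.scribe[p→/brafiple; c→mazi]
See: overwrote
Do: gauge.translate[v→375; u_from→K; u_to→C]
See: 2037/20
Do: cabinet.relocate[s→/brafiple; d→/fismidro]
See: ok
Do: drawer.census[]
See: 2

Answer: {fismidro=mazi}


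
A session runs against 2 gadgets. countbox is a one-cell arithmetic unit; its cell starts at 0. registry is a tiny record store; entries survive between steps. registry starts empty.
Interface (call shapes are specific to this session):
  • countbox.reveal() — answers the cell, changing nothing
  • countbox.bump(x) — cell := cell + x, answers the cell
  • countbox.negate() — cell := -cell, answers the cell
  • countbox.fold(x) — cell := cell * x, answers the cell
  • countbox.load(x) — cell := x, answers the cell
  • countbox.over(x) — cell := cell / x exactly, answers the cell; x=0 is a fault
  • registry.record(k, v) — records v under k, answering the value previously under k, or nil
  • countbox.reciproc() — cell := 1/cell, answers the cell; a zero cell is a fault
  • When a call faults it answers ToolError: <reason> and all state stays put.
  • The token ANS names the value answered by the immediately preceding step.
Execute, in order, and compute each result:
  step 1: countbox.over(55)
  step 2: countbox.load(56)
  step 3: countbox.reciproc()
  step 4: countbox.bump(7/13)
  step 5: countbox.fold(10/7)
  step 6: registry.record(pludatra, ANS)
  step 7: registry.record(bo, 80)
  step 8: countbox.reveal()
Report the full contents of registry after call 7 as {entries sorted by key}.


$ over x→55
:: 0
$ load x→56
:: 56
$ reciproc
:: 1/56
$ bump x→7/13
:: 405/728
$ fold x→10/7
:: 2025/2548
$ record k→pludatra v→ANS
:: nil
$ record k→bo v→80
:: nil
$ reveal
:: 2025/2548

Answer: {bo=80, pludatra=2025/2548}


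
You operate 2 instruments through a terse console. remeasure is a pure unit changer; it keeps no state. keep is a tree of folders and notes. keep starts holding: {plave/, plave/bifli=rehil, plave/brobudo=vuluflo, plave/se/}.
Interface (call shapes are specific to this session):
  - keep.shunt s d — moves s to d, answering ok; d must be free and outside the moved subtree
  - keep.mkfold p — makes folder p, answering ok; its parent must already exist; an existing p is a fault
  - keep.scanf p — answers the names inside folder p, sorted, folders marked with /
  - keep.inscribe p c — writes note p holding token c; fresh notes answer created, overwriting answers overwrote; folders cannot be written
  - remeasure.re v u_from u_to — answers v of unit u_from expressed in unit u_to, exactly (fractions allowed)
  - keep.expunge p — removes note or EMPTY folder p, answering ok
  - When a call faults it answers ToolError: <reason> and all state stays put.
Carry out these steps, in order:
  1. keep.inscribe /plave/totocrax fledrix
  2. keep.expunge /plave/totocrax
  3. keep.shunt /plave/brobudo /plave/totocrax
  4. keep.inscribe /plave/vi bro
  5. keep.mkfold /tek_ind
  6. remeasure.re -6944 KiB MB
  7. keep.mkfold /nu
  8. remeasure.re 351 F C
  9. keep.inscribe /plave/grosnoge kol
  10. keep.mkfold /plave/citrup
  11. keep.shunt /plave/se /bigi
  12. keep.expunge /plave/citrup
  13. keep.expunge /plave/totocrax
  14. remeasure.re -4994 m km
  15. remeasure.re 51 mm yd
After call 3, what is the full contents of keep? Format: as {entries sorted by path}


I invoke keep.inscribe passing p→/plave/totocrax, c→fledrix: created.
Now I run keep.expunge passing p→/plave/totocrax, and observe ok.
I run keep.shunt passing s→/plave/brobudo, d→/plave/totocrax, and observe ok.
I call keep.inscribe passing p→/plave/vi, c→bro, → created.
Calling keep.mkfold passing p→/tek_ind, and get ok.
I use remeasure.re passing v→-6944, u_from→KiB, u_to→MB, and see -111104/15625.
Invoking keep.mkfold passing p→/nu: ok.
I use remeasure.re passing v→351, u_from→F, u_to→C, and see 1595/9.
I use keep.inscribe passing p→/plave/grosnoge, c→kol, and observe created.
Next I call keep.mkfold passing p→/plave/citrup, → ok.
Invoking keep.shunt passing s→/plave/se, d→/bigi, and observe ok.
I call keep.expunge passing p→/plave/citrup, → ok.
Invoking keep.expunge passing p→/plave/totocrax, and get ok.
Next I call remeasure.re passing v→-4994, u_from→m, u_to→km, which returns -2497/500.
Now I run remeasure.re passing v→51, u_from→mm, u_to→yd, giving 85/1524.

Answer: {plave/, plave/bifli=rehil, plave/se/, plave/totocrax=vuluflo}
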